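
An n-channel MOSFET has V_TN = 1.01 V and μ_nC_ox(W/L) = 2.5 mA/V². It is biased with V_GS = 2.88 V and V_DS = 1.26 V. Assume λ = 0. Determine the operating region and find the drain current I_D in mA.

Triode; I_D = 3.91 mA

V_ov = V_GS − V_TN = 2.88 − 1.01 = 1.87 V.
Since V_DS = 1.26 V < V_ov = 1.87 V, the device is in the triode region.
I_D = k_n [V_ov · V_DS − ½ V_DS²] = 2.5 × [1.87 × 1.26 − 0.5 × 1.26²] = 3.91 mA.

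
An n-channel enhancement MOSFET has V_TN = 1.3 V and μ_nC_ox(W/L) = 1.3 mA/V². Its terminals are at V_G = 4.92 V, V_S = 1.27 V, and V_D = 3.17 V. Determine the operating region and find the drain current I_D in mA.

V_GS = V_G − V_S = 4.92 − 1.27 = 3.65 V; V_DS = V_D − V_S = 3.17 − 1.27 = 1.9 V.
V_ov = V_GS − V_TN = 3.65 − 1.3 = 2.35 V.
Since V_DS = 1.9 V < V_ov = 2.35 V, the device is in the triode region.
I_D = k_n [V_ov · V_DS − ½ V_DS²] = 1.3 × [2.35 × 1.9 − 0.5 × 1.9²] = 3.46 mA.

Triode; I_D = 3.46 mA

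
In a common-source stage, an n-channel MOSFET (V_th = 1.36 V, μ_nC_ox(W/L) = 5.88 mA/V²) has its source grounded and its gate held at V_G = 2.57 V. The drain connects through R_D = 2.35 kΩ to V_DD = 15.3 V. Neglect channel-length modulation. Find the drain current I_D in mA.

I_D = 4.30 mA

V_GS = V_G = 2.57 V, so V_ov = 2.57 − 1.36 = 1.21 V.
Assume saturation: I_D = ½ k_n V_ov² = 0.5 × 5.88 × 1.21² = 4.3 mA, giving V_DS = V_DD − I_D R_D = 15.3 − 4.3 × 2.35 = 5.18 V.
V_DS = 5.18 V ≥ V_ov = 1.21 V, confirming saturation.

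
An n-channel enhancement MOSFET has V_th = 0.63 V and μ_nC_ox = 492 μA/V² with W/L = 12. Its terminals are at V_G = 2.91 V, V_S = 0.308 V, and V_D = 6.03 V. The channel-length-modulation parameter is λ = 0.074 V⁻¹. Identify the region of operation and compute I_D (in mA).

V_GS = V_G − V_S = 2.91 − 0.308 = 2.6 V; V_DS = V_D − V_S = 6.03 − 0.308 = 5.72 V.
k_n = μ_nC_ox · (W/L) = 5.904 mA/V².
V_ov = V_GS − V_th = 2.6 − 0.63 = 1.97 V.
Since V_DS = 5.72 V ≥ V_ov = 1.97 V, the device is in saturation.
I_D = ½ k_n V_ov² (1 + λ V_DS) = 0.5 × 5.904 × 1.97² × (1 + 0.074 × 5.72) = 16.3 mA.

Saturation; I_D = 16.3 mA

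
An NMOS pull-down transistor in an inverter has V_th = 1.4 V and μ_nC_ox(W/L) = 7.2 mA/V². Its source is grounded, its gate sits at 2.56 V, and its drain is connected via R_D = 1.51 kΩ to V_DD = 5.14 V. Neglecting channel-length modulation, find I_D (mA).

V_GS = V_G = 2.56 V, so V_ov = 2.56 − 1.4 = 1.16 V.
Assume saturation: I_D = ½ k_n V_ov² = 0.5 × 7.2 × 1.16² = 4.84 mA, giving V_DS = V_DD − I_D R_D = 5.14 − 4.84 × 1.51 = -2.17 V.
But -2.17 V < V_ov = 1.16 V, so the device is actually in triode.
In triode I_D = k_n[V_ov V_DS − ½ V_DS²] and I_D = (V_DD − V_DS)/R_D. Equating: 5.44 V_DS² − 13.61 V_DS + 5.14 = 0, giving V_DS = 0.463 V (the root below V_ov).
I_D = (5.14 − 0.463) / 1.51 = 3.1 mA.

I_D = 3.10 mA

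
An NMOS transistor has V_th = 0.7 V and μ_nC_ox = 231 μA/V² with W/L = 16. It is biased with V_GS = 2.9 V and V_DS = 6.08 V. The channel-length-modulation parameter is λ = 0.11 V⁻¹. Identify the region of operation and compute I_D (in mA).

Saturation; I_D = 14.9 mA

k_n = μ_nC_ox · (W/L) = 3.696 mA/V².
V_ov = V_GS − V_th = 2.9 − 0.7 = 2.2 V.
Since V_DS = 6.08 V ≥ V_ov = 2.2 V, the device is in saturation.
I_D = ½ k_n V_ov² (1 + λ V_DS) = 0.5 × 3.696 × 2.2² × (1 + 0.11 × 6.08) = 14.9 mA.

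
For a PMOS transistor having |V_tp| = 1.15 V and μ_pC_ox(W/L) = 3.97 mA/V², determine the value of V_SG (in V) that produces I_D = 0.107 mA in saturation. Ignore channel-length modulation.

In saturation I_D = ½ k_p (V_SG − |V_tp|)², so V_SG − |V_tp| = √(2 I_D / k_p) = √(2 × 0.107 / 3.97) = 0.232 V.
V_SG = 1.15 + 0.232 = 1.38 V.

V_SG = 1.38 V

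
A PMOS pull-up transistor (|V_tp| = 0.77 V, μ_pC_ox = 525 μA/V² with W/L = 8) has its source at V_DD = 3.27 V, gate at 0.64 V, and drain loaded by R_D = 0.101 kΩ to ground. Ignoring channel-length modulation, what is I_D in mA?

V_SG = V_DD − V_G = 3.27 − 0.64 = 2.63 V, so V_ov = 2.63 − 0.77 = 1.86 V.
k_p = μ_pC_ox · (W/L) = 4.2 mA/V².
Assume saturation: I_D = ½ k_p V_ov² = 0.5 × 4.2 × 1.86² = 7.27 mA, giving V_SD = V_DD − I_D R_D = 3.27 − 7.27 × 0.101 = 2.54 V.
V_SD = 2.54 V ≥ V_ov = 1.86 V, confirming saturation.

I_D = 7.27 mA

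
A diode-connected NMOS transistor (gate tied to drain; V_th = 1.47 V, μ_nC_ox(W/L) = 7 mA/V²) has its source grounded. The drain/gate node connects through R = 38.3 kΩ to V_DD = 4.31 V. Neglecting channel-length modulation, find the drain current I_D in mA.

With gate tied to drain, V_GS = V_DS ≥ V_GS − V_th, so the device is in saturation.
KCL at the drain: ½ k_n (V_GS − V_th)² = (V_DD − V_GS)/R.
Let x = V_GS − 1.47. Then 134 x² + x − 2.84 = 0, giving x = 0.142 V (positive root), so V_GS = 1.61 V.
I_D = (V_DD − V_GS)/R = (4.31 − 1.61) / 38.3 = 0.0704 mA.

I_D = 0.0704 mA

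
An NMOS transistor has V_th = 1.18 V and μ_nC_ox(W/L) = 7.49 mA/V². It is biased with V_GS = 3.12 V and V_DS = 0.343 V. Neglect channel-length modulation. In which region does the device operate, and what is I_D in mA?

V_ov = V_GS − V_th = 3.12 − 1.18 = 1.94 V.
Since V_DS = 0.343 V < V_ov = 1.94 V, the device is in the triode region.
I_D = k_n [V_ov · V_DS − ½ V_DS²] = 7.49 × [1.94 × 0.343 − 0.5 × 0.343²] = 4.54 mA.

Triode; I_D = 4.54 mA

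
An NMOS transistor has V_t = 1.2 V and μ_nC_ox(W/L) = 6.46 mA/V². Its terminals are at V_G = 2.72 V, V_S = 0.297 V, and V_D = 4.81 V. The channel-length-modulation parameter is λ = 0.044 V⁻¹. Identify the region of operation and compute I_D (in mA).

Saturation; I_D = 5.79 mA

V_GS = V_G − V_S = 2.72 − 0.297 = 2.42 V; V_DS = V_D − V_S = 4.81 − 0.297 = 4.51 V.
V_ov = V_GS − V_t = 2.42 − 1.2 = 1.22 V.
Since V_DS = 4.51 V ≥ V_ov = 1.22 V, the device is in saturation.
I_D = ½ k_n V_ov² (1 + λ V_DS) = 0.5 × 6.46 × 1.22² × (1 + 0.044 × 4.51) = 5.79 mA.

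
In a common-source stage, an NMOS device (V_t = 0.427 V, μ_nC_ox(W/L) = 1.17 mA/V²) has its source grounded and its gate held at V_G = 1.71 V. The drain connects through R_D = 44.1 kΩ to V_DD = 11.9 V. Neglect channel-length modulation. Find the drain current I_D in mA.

I_D = 0.266 mA

V_GS = V_G = 1.71 V, so V_ov = 1.71 − 0.427 = 1.28 V.
Assume saturation: I_D = ½ k_n V_ov² = 0.5 × 1.17 × 1.28² = 0.963 mA, giving V_DS = V_DD − I_D R_D = 11.9 − 0.963 × 44.1 = -30.6 V.
But -30.6 V < V_ov = 1.28 V, so the device is actually in triode.
In triode I_D = k_n[V_ov V_DS − ½ V_DS²] and I_D = (V_DD − V_DS)/R_D. Equating: 25.8 V_DS² − 67.2 V_DS + 11.9 = 0, giving V_DS = 0.191 V (the root below V_ov).
I_D = (11.9 − 0.191) / 44.1 = 0.266 mA.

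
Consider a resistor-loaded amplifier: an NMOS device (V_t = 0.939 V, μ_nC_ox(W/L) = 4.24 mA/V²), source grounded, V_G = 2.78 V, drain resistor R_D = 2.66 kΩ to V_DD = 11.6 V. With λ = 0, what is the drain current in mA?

V_GS = V_G = 2.78 V, so V_ov = 2.78 − 0.939 = 1.84 V.
Assume saturation: I_D = ½ k_n V_ov² = 0.5 × 4.24 × 1.84² = 7.19 mA, giving V_DS = V_DD − I_D R_D = 11.6 − 7.19 × 2.66 = -7.51 V.
But -7.51 V < V_ov = 1.84 V, so the device is actually in triode.
In triode I_D = k_n[V_ov V_DS − ½ V_DS²] and I_D = (V_DD − V_DS)/R_D. Equating: 5.64 V_DS² − 21.76 V_DS + 11.6 = 0, giving V_DS = 0.639 V (the root below V_ov).
I_D = (11.6 − 0.639) / 2.66 = 4.12 mA.

I_D = 4.12 mA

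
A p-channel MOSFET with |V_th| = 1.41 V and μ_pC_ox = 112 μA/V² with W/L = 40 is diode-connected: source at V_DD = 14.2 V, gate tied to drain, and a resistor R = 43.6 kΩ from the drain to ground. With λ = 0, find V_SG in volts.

V_SG = 1.77 V

With gate tied to drain, V_SG = V_SD ≥ V_SG − |V_th|, so the device is in saturation.
k_p = μ_pC_ox · (W/L) = 4.48 mA/V².
KCL at the drain: ½ k_p (V_SG − |V_th|)² = (V_DD − V_SG)/R.
Let x = V_SG − 1.41. Then 97.7 x² + x − 12.79 = 0, giving x = 0.357 V (positive root), so V_SG = 1.77 V.
I_D = (V_DD − V_SG)/R = (14.2 − 1.77) / 43.6 = 0.285 mA.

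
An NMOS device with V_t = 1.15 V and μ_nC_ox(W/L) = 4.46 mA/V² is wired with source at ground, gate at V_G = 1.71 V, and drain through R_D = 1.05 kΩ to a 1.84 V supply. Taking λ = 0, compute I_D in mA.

I_D = 0.699 mA

V_GS = V_G = 1.71 V, so V_ov = 1.71 − 1.15 = 0.56 V.
Assume saturation: I_D = ½ k_n V_ov² = 0.5 × 4.46 × 0.56² = 0.699 mA, giving V_DS = V_DD − I_D R_D = 1.84 − 0.699 × 1.05 = 1.11 V.
V_DS = 1.11 V ≥ V_ov = 0.56 V, confirming saturation.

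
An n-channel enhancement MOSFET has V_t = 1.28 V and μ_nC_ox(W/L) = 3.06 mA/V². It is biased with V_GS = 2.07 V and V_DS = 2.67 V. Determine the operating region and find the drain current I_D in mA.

Saturation; I_D = 0.955 mA

V_ov = V_GS − V_t = 2.07 − 1.28 = 0.79 V.
Since V_DS = 2.67 V ≥ V_ov = 0.79 V, the device is in saturation.
I_D = ½ k_n V_ov² = 0.5 × 3.06 × 0.79² = 0.955 mA.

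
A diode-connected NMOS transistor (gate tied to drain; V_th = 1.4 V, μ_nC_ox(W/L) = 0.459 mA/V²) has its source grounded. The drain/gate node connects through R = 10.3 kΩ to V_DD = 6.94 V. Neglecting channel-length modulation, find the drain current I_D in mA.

I_D = 0.408 mA

With gate tied to drain, V_GS = V_DS ≥ V_GS − V_th, so the device is in saturation.
KCL at the drain: ½ k_n (V_GS − V_th)² = (V_DD − V_GS)/R.
Let x = V_GS − 1.4. Then 2.36 x² + x − 5.54 = 0, giving x = 1.33 V (positive root), so V_GS = 2.73 V.
I_D = (V_DD − V_GS)/R = (6.94 − 2.73) / 10.3 = 0.408 mA.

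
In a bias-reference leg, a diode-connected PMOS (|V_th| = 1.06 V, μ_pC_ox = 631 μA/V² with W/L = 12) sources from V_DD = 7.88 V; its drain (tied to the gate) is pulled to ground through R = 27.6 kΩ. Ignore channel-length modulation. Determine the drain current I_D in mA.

I_D = 0.238 mA

With gate tied to drain, V_SG = V_SD ≥ V_SG − |V_th|, so the device is in saturation.
k_p = μ_pC_ox · (W/L) = 7.572 mA/V².
KCL at the drain: ½ k_p (V_SG − |V_th|)² = (V_DD − V_SG)/R.
Let x = V_SG − 1.06. Then 104 x² + x − 6.82 = 0, giving x = 0.251 V (positive root), so V_SG = 1.31 V.
I_D = (V_DD − V_SG)/R = (7.88 − 1.31) / 27.6 = 0.238 mA.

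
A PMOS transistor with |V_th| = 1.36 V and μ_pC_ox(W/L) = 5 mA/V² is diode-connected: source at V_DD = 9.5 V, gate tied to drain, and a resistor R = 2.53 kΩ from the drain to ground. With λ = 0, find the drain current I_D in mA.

I_D = 2.80 mA

With gate tied to drain, V_SG = V_SD ≥ V_SG − |V_th|, so the device is in saturation.
KCL at the drain: ½ k_p (V_SG − |V_th|)² = (V_DD − V_SG)/R.
Let x = V_SG − 1.36. Then 6.32 x² + x − 8.14 = 0, giving x = 1.06 V (positive root), so V_SG = 2.42 V.
I_D = (V_DD − V_SG)/R = (9.5 − 2.42) / 2.53 = 2.8 mA.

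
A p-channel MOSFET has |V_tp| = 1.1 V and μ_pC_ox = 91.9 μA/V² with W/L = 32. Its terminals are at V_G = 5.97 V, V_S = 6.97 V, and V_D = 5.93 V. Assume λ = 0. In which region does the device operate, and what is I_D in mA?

V_SG = V_S − V_G = 6.97 − 5.97 = 1 V; V_SD = V_S − V_D = 6.97 − 5.93 = 1.04 V.
V_SG = 1 V < |V_tp| = 1.1 V, so the transistor is in cutoff.

Cutoff; I_D = 0 mA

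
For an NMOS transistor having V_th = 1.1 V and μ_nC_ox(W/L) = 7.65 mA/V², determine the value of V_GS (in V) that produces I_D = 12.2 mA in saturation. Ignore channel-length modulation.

In saturation I_D = ½ k_n (V_GS − V_th)², so V_GS − V_th = √(2 I_D / k_n) = √(2 × 12.2 / 7.65) = 1.79 V.
V_GS = 1.1 + 1.79 = 2.89 V.

V_GS = 2.89 V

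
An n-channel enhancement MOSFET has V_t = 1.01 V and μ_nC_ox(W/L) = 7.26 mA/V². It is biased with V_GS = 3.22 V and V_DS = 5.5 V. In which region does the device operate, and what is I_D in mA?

V_ov = V_GS − V_t = 3.22 − 1.01 = 2.21 V.
Since V_DS = 5.5 V ≥ V_ov = 2.21 V, the device is in saturation.
I_D = ½ k_n V_ov² = 0.5 × 7.26 × 2.21² = 17.7 mA.

Saturation; I_D = 17.7 mA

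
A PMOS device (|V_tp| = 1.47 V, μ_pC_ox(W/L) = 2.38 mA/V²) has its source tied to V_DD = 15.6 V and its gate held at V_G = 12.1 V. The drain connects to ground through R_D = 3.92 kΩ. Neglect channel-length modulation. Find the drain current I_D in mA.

I_D = 3.72 mA

V_SG = V_DD − V_G = 15.6 − 12.1 = 3.5 V, so V_ov = 3.5 − 1.47 = 2.03 V.
Assume saturation: I_D = ½ k_p V_ov² = 0.5 × 2.38 × 2.03² = 4.9 mA, giving V_SD = V_DD − I_D R_D = 15.6 − 4.9 × 3.92 = -3.62 V.
But -3.62 V < V_ov = 2.03 V, so the device is actually in triode.
In triode I_D = k_p[V_ov V_SD − ½ V_SD²] and I_D = (V_DD − V_SD)/R_D. Equating: 4.66 V_SD² − 19.94 V_SD + 15.6 = 0, giving V_SD = 1.03 V (the root below V_ov).
I_D = (15.6 − 1.03) / 3.92 = 3.72 mA.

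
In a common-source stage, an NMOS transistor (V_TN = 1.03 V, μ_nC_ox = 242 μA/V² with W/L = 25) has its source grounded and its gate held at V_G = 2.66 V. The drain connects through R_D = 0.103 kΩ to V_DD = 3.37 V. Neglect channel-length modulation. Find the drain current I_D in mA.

I_D = 8.04 mA

V_GS = V_G = 2.66 V, so V_ov = 2.66 − 1.03 = 1.63 V.
k_n = μ_nC_ox · (W/L) = 6.05 mA/V².
Assume saturation: I_D = ½ k_n V_ov² = 0.5 × 6.05 × 1.63² = 8.04 mA, giving V_DS = V_DD − I_D R_D = 3.37 − 8.04 × 0.103 = 2.54 V.
V_DS = 2.54 V ≥ V_ov = 1.63 V, confirming saturation.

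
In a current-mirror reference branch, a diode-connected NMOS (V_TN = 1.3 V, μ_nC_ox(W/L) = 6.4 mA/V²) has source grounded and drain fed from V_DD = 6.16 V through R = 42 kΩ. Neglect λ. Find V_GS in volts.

With gate tied to drain, V_GS = V_DS ≥ V_GS − V_TN, so the device is in saturation.
KCL at the drain: ½ k_n (V_GS − V_TN)² = (V_DD − V_GS)/R.
Let x = V_GS − 1.3. Then 134 x² + x − 4.86 = 0, giving x = 0.186 V (positive root), so V_GS = 1.49 V.
I_D = (V_DD − V_GS)/R = (6.16 − 1.49) / 42 = 0.111 mA.

V_GS = 1.49 V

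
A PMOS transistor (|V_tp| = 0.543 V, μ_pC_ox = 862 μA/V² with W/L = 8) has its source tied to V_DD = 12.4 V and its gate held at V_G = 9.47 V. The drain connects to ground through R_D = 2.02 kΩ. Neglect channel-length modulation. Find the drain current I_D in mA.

V_SG = V_DD − V_G = 12.4 − 9.47 = 2.93 V, so V_ov = 2.93 − 0.543 = 2.39 V.
k_p = μ_pC_ox · (W/L) = 6.896 mA/V².
Assume saturation: I_D = ½ k_p V_ov² = 0.5 × 6.896 × 2.39² = 19.6 mA, giving V_SD = V_DD − I_D R_D = 12.4 − 19.6 × 2.02 = -27.3 V.
But -27.3 V < V_ov = 2.39 V, so the device is actually in triode.
In triode I_D = k_p[V_ov V_SD − ½ V_SD²] and I_D = (V_DD − V_SD)/R_D. Equating: 6.96 V_SD² − 34.25 V_SD + 12.4 = 0, giving V_SD = 0.394 V (the root below V_ov).
I_D = (12.4 − 0.394) / 2.02 = 5.94 mA.

I_D = 5.94 mA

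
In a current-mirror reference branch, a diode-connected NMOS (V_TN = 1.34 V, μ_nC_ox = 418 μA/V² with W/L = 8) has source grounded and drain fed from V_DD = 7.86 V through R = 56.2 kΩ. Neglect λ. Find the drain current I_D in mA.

I_D = 0.111 mA

With gate tied to drain, V_GS = V_DS ≥ V_GS − V_TN, so the device is in saturation.
k_n = μ_nC_ox · (W/L) = 3.344 mA/V².
KCL at the drain: ½ k_n (V_GS − V_TN)² = (V_DD − V_GS)/R.
Let x = V_GS − 1.34. Then 94 x² + x − 6.52 = 0, giving x = 0.258 V (positive root), so V_GS = 1.6 V.
I_D = (V_DD − V_GS)/R = (7.86 − 1.6) / 56.2 = 0.111 mA.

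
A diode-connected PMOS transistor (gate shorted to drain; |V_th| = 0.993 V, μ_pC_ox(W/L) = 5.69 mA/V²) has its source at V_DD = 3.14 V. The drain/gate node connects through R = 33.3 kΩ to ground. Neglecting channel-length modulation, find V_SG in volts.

V_SG = 1.14 V

With gate tied to drain, V_SG = V_SD ≥ V_SG − |V_th|, so the device is in saturation.
KCL at the drain: ½ k_p (V_SG − |V_th|)² = (V_DD − V_SG)/R.
Let x = V_SG − 0.993. Then 94.7 x² + x − 2.147 = 0, giving x = 0.145 V (positive root), so V_SG = 1.14 V.
I_D = (V_DD − V_SG)/R = (3.14 − 1.14) / 33.3 = 0.0601 mA.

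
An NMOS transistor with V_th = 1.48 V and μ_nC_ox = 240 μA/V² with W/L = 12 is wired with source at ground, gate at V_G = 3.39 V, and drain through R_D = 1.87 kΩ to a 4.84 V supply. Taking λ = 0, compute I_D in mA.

V_GS = V_G = 3.39 V, so V_ov = 3.39 − 1.48 = 1.91 V.
k_n = μ_nC_ox · (W/L) = 2.88 mA/V².
Assume saturation: I_D = ½ k_n V_ov² = 0.5 × 2.88 × 1.91² = 5.25 mA, giving V_DS = V_DD − I_D R_D = 4.84 − 5.25 × 1.87 = -4.98 V.
But -4.98 V < V_ov = 1.91 V, so the device is actually in triode.
In triode I_D = k_n[V_ov V_DS − ½ V_DS²] and I_D = (V_DD − V_DS)/R_D. Equating: 2.69 V_DS² − 11.29 V_DS + 4.84 = 0, giving V_DS = 0.485 V (the root below V_ov).
I_D = (4.84 − 0.485) / 1.87 = 2.33 mA.

I_D = 2.33 mA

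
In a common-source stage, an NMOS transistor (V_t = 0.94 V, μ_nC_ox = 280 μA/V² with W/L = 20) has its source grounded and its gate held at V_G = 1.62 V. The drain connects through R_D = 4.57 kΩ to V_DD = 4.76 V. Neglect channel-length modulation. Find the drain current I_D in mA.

I_D = 0.968 mA

V_GS = V_G = 1.62 V, so V_ov = 1.62 − 0.94 = 0.68 V.
k_n = μ_nC_ox · (W/L) = 5.6 mA/V².
Assume saturation: I_D = ½ k_n V_ov² = 0.5 × 5.6 × 0.68² = 1.29 mA, giving V_DS = V_DD − I_D R_D = 4.76 − 1.29 × 4.57 = -1.16 V.
But -1.16 V < V_ov = 0.68 V, so the device is actually in triode.
In triode I_D = k_n[V_ov V_DS − ½ V_DS²] and I_D = (V_DD − V_DS)/R_D. Equating: 12.8 V_DS² − 18.4 V_DS + 4.76 = 0, giving V_DS = 0.338 V (the root below V_ov).
I_D = (4.76 − 0.338) / 4.57 = 0.968 mA.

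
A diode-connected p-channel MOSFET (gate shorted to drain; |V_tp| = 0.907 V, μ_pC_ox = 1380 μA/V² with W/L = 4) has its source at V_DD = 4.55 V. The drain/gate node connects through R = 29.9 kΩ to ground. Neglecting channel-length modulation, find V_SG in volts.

V_SG = 1.11 V

With gate tied to drain, V_SG = V_SD ≥ V_SG − |V_tp|, so the device is in saturation.
k_p = μ_pC_ox · (W/L) = 5.52 mA/V².
KCL at the drain: ½ k_p (V_SG − |V_tp|)² = (V_DD − V_SG)/R.
Let x = V_SG − 0.907. Then 82.5 x² + x − 3.643 = 0, giving x = 0.204 V (positive root), so V_SG = 1.11 V.
I_D = (V_DD − V_SG)/R = (4.55 − 1.11) / 29.9 = 0.115 mA.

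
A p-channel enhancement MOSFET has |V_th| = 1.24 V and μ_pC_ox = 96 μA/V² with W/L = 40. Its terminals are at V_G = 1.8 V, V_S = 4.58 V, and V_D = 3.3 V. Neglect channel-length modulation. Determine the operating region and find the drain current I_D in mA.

Triode; I_D = 4.42 mA

V_SG = V_S − V_G = 4.58 − 1.8 = 2.78 V; V_SD = V_S − V_D = 4.58 − 3.3 = 1.28 V.
k_p = μ_pC_ox · (W/L) = 3.84 mA/V².
V_ov = V_SG − |V_th| = 2.78 − 1.24 = 1.54 V.
Since V_SD = 1.28 V < V_ov = 1.54 V, the device is in the triode region.
I_D = k_p [V_ov · V_SD − ½ V_SD²] = 3.84 × [1.54 × 1.28 − 0.5 × 1.28²] = 4.42 mA.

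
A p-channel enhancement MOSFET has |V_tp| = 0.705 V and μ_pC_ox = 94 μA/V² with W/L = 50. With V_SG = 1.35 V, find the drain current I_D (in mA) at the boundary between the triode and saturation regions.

I_D = 0.978 mA

At the boundary V_SD = V_ov = V_SG − |V_tp| = 1.35 − 0.705 = 0.645 V.
k_p = μ_pC_ox · (W/L) = 4.7 mA/V².
I_D = ½ k_p V_ov² = 0.5 × 4.7 × 0.645² = 0.978 mA.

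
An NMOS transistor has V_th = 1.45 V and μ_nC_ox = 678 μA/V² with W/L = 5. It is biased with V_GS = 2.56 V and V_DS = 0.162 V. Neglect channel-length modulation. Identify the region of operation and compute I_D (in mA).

k_n = μ_nC_ox · (W/L) = 3.39 mA/V².
V_ov = V_GS − V_th = 2.56 − 1.45 = 1.11 V.
Since V_DS = 0.162 V < V_ov = 1.11 V, the device is in the triode region.
I_D = k_n [V_ov · V_DS − ½ V_DS²] = 3.39 × [1.11 × 0.162 − 0.5 × 0.162²] = 0.565 mA.

Triode; I_D = 0.565 mA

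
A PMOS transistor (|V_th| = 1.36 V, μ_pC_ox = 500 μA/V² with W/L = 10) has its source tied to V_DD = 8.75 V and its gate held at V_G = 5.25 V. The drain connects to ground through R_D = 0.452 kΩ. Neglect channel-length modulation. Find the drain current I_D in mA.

V_SG = V_DD − V_G = 8.75 − 5.25 = 3.5 V, so V_ov = 3.5 − 1.36 = 2.14 V.
k_p = μ_pC_ox · (W/L) = 5 mA/V².
Assume saturation: I_D = ½ k_p V_ov² = 0.5 × 5 × 2.14² = 11.4 mA, giving V_SD = V_DD − I_D R_D = 8.75 − 11.4 × 0.452 = 3.58 V.
V_SD = 3.58 V ≥ V_ov = 2.14 V, confirming saturation.

I_D = 11.4 mA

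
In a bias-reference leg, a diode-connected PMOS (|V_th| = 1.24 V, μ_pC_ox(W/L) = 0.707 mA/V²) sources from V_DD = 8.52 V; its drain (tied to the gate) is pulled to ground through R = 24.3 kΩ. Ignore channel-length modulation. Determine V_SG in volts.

With gate tied to drain, V_SG = V_SD ≥ V_SG − |V_th|, so the device is in saturation.
KCL at the drain: ½ k_p (V_SG − |V_th|)² = (V_DD − V_SG)/R.
Let x = V_SG − 1.24. Then 8.59 x² + x − 7.28 = 0, giving x = 0.864 V (positive root), so V_SG = 2.1 V.
I_D = (V_DD − V_SG)/R = (8.52 − 2.1) / 24.3 = 0.264 mA.

V_SG = 2.10 V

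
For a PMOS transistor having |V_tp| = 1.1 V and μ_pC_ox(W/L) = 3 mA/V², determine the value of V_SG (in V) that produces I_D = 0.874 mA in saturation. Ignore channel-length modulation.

V_SG = 1.86 V

In saturation I_D = ½ k_p (V_SG − |V_tp|)², so V_SG − |V_tp| = √(2 I_D / k_p) = √(2 × 0.874 / 3) = 0.763 V.
V_SG = 1.1 + 0.763 = 1.86 V.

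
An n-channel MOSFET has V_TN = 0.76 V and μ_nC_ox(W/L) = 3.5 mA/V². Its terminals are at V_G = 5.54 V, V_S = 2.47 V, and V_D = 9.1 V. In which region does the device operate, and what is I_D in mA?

Saturation; I_D = 9.34 mA

V_GS = V_G − V_S = 5.54 − 2.47 = 3.07 V; V_DS = V_D − V_S = 9.1 − 2.47 = 6.63 V.
V_ov = V_GS − V_TN = 3.07 − 0.76 = 2.31 V.
Since V_DS = 6.63 V ≥ V_ov = 2.31 V, the device is in saturation.
I_D = ½ k_n V_ov² = 0.5 × 3.5 × 2.31² = 9.34 mA.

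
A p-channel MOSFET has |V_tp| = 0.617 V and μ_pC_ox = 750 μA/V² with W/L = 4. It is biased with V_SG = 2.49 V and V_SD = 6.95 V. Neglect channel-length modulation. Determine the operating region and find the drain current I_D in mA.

k_p = μ_pC_ox · (W/L) = 3 mA/V².
V_ov = V_SG − |V_tp| = 2.49 − 0.617 = 1.87 V.
Since V_SD = 6.95 V ≥ V_ov = 1.87 V, the device is in saturation.
I_D = ½ k_p V_ov² = 0.5 × 3 × 1.87² = 5.26 mA.

Saturation; I_D = 5.26 mA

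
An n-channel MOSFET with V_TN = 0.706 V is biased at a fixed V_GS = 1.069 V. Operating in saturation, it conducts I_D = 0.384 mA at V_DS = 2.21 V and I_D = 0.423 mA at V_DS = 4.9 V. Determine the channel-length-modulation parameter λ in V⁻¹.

λ = 0.0412 V⁻¹

With V_GS fixed, I_D ∝ (1 + λ V_DS) in saturation, so I_D2/I_D1 = (1 + λ V_DS2)/(1 + λ V_DS1).
0.423/0.384 = 1.102 = (1 + 4.9 λ)/(1 + 2.21 λ).
Solving: λ (I_D1 V_DS2 − I_D2 V_DS1) = I_D2 − I_D1, so λ = (0.423 − 0.384) / (0.384 × 4.9 − 0.423 × 2.21) = 0.039 / 0.947 = 0.0412 V⁻¹.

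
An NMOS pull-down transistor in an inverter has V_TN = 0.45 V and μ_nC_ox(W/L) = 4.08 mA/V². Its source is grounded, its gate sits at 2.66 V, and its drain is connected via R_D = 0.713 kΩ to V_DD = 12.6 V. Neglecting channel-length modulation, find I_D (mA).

I_D = 9.96 mA

V_GS = V_G = 2.66 V, so V_ov = 2.66 − 0.45 = 2.21 V.
Assume saturation: I_D = ½ k_n V_ov² = 0.5 × 4.08 × 2.21² = 9.96 mA, giving V_DS = V_DD − I_D R_D = 12.6 − 9.96 × 0.713 = 5.5 V.
V_DS = 5.5 V ≥ V_ov = 2.21 V, confirming saturation.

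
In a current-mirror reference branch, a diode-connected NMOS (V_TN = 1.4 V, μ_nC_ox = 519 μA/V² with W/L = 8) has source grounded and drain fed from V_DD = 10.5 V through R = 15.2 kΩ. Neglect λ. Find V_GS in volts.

With gate tied to drain, V_GS = V_DS ≥ V_GS − V_TN, so the device is in saturation.
k_n = μ_nC_ox · (W/L) = 4.152 mA/V².
KCL at the drain: ½ k_n (V_GS − V_TN)² = (V_DD − V_GS)/R.
Let x = V_GS − 1.4. Then 31.6 x² + x − 9.1 = 0, giving x = 0.521 V (positive root), so V_GS = 1.92 V.
I_D = (V_DD − V_GS)/R = (10.5 − 1.92) / 15.2 = 0.564 mA.

V_GS = 1.92 V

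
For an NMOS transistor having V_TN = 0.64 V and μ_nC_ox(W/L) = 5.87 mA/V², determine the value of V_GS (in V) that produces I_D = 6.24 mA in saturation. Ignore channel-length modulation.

In saturation I_D = ½ k_n (V_GS − V_TN)², so V_GS − V_TN = √(2 I_D / k_n) = √(2 × 6.24 / 5.87) = 1.46 V.
V_GS = 0.64 + 1.46 = 2.1 V.

V_GS = 2.10 V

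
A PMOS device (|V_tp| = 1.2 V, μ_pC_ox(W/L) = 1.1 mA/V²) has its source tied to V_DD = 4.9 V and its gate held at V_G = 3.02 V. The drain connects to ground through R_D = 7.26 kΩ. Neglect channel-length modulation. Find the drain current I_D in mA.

I_D = 0.254 mA

V_SG = V_DD − V_G = 4.9 − 3.02 = 1.88 V, so V_ov = 1.88 − 1.2 = 0.68 V.
Assume saturation: I_D = ½ k_p V_ov² = 0.5 × 1.1 × 0.68² = 0.254 mA, giving V_SD = V_DD − I_D R_D = 4.9 − 0.254 × 7.26 = 3.05 V.
V_SD = 3.05 V ≥ V_ov = 0.68 V, confirming saturation.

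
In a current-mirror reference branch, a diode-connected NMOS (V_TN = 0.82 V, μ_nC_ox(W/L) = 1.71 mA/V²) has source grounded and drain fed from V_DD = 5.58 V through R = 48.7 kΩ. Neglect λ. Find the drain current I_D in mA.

With gate tied to drain, V_GS = V_DS ≥ V_GS − V_TN, so the device is in saturation.
KCL at the drain: ½ k_n (V_GS − V_TN)² = (V_DD − V_GS)/R.
Let x = V_GS − 0.82. Then 41.6 x² + x − 4.76 = 0, giving x = 0.326 V (positive root), so V_GS = 1.15 V.
I_D = (V_DD − V_GS)/R = (5.58 − 1.15) / 48.7 = 0.091 mA.

I_D = 0.0910 mA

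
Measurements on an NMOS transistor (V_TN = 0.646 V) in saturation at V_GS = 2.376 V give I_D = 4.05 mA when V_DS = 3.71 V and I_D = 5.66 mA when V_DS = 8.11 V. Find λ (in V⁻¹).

λ = 0.136 V⁻¹

With V_GS fixed, I_D ∝ (1 + λ V_DS) in saturation, so I_D2/I_D1 = (1 + λ V_DS2)/(1 + λ V_DS1).
5.66/4.05 = 1.398 = (1 + 8.11 λ)/(1 + 3.71 λ).
Solving: λ (I_D1 V_DS2 − I_D2 V_DS1) = I_D2 − I_D1, so λ = (5.66 − 4.05) / (4.05 × 8.11 − 5.66 × 3.71) = 1.61 / 11.8 = 0.136 V⁻¹.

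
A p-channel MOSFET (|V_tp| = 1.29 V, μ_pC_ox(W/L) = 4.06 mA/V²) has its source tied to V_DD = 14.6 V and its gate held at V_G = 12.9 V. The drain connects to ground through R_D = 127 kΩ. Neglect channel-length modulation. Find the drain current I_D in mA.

V_SG = V_DD − V_G = 14.6 − 12.9 = 1.7 V, so V_ov = 1.7 − 1.29 = 0.41 V.
Assume saturation: I_D = ½ k_p V_ov² = 0.5 × 4.06 × 0.41² = 0.341 mA, giving V_SD = V_DD − I_D R_D = 14.6 − 0.341 × 127 = -28.7 V.
But -28.7 V < V_ov = 0.41 V, so the device is actually in triode.
In triode I_D = k_p[V_ov V_SD − ½ V_SD²] and I_D = (V_DD − V_SD)/R_D. Equating: 258 V_SD² − 212.4 V_SD + 14.6 = 0, giving V_SD = 0.0757 V (the root below V_ov).
I_D = (14.6 − 0.0757) / 127 = 0.114 mA.

I_D = 0.114 mA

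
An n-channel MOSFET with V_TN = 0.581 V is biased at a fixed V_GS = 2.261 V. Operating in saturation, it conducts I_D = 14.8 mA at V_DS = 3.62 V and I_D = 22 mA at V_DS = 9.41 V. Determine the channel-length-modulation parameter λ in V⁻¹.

λ = 0.121 V⁻¹

With V_GS fixed, I_D ∝ (1 + λ V_DS) in saturation, so I_D2/I_D1 = (1 + λ V_DS2)/(1 + λ V_DS1).
22/14.8 = 1.486 = (1 + 9.41 λ)/(1 + 3.62 λ).
Solving: λ (I_D1 V_DS2 − I_D2 V_DS1) = I_D2 − I_D1, so λ = (22 − 14.8) / (14.8 × 9.41 − 22 × 3.62) = 7.2 / 59.6 = 0.121 V⁻¹.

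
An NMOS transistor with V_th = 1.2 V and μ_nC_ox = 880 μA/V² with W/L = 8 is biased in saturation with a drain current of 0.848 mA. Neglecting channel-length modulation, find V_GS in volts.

k_n = μ_nC_ox · (W/L) = 7.04 mA/V².
In saturation I_D = ½ k_n (V_GS − V_th)², so V_GS − V_th = √(2 I_D / k_n) = √(2 × 0.848 / 7.04) = 0.491 V.
V_GS = 1.2 + 0.491 = 1.69 V.

V_GS = 1.69 V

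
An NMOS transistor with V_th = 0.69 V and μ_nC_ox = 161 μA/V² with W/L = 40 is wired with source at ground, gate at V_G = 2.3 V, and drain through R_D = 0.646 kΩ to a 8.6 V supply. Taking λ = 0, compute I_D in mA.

I_D = 8.35 mA

V_GS = V_G = 2.3 V, so V_ov = 2.3 − 0.69 = 1.61 V.
k_n = μ_nC_ox · (W/L) = 6.44 mA/V².
Assume saturation: I_D = ½ k_n V_ov² = 0.5 × 6.44 × 1.61² = 8.35 mA, giving V_DS = V_DD − I_D R_D = 8.6 − 8.35 × 0.646 = 3.21 V.
V_DS = 3.21 V ≥ V_ov = 1.61 V, confirming saturation.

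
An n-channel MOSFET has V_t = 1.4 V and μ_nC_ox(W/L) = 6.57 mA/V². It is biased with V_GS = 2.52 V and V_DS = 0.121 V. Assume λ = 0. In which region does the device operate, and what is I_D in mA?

V_ov = V_GS − V_t = 2.52 − 1.4 = 1.12 V.
Since V_DS = 0.121 V < V_ov = 1.12 V, the device is in the triode region.
I_D = k_n [V_ov · V_DS − ½ V_DS²] = 6.57 × [1.12 × 0.121 − 0.5 × 0.121²] = 0.842 mA.

Triode; I_D = 0.842 mA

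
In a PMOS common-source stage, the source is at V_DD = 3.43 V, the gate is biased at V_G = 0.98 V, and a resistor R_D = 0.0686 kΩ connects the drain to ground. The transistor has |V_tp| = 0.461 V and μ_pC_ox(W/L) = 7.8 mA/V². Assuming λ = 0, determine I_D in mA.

V_SG = V_DD − V_G = 3.43 − 0.98 = 2.45 V, so V_ov = 2.45 − 0.461 = 1.99 V.
Assume saturation: I_D = ½ k_p V_ov² = 0.5 × 7.8 × 1.99² = 15.4 mA, giving V_SD = V_DD − I_D R_D = 3.43 − 15.4 × 0.0686 = 2.37 V.
V_SD = 2.37 V ≥ V_ov = 1.99 V, confirming saturation.

I_D = 15.4 mA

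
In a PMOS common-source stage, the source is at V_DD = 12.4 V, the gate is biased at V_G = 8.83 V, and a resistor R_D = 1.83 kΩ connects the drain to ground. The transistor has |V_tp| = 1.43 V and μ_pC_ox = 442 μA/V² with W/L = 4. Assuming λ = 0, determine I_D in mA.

V_SG = V_DD − V_G = 12.4 − 8.83 = 3.57 V, so V_ov = 3.57 − 1.43 = 2.14 V.
k_p = μ_pC_ox · (W/L) = 1.768 mA/V².
Assume saturation: I_D = ½ k_p V_ov² = 0.5 × 1.768 × 2.14² = 4.05 mA, giving V_SD = V_DD − I_D R_D = 12.4 − 4.05 × 1.83 = 4.99 V.
V_SD = 4.99 V ≥ V_ov = 2.14 V, confirming saturation.

I_D = 4.05 mA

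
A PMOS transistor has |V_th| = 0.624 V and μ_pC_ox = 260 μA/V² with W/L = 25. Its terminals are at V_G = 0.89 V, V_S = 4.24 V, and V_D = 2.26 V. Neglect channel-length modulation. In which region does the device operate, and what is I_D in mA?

Triode; I_D = 22.3 mA

V_SG = V_S − V_G = 4.24 − 0.89 = 3.35 V; V_SD = V_S − V_D = 4.24 − 2.26 = 1.98 V.
k_p = μ_pC_ox · (W/L) = 6.5 mA/V².
V_ov = V_SG − |V_th| = 3.35 − 0.624 = 2.73 V.
Since V_SD = 1.98 V < V_ov = 2.73 V, the device is in the triode region.
I_D = k_p [V_ov · V_SD − ½ V_SD²] = 6.5 × [2.73 × 1.98 − 0.5 × 1.98²] = 22.3 mA.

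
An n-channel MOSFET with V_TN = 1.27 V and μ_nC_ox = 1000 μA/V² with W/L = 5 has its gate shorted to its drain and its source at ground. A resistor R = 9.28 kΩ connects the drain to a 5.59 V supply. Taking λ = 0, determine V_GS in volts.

With gate tied to drain, V_GS = V_DS ≥ V_GS − V_TN, so the device is in saturation.
k_n = μ_nC_ox · (W/L) = 5 mA/V².
KCL at the drain: ½ k_n (V_GS − V_TN)² = (V_DD − V_GS)/R.
Let x = V_GS − 1.27. Then 23.2 x² + x − 4.32 = 0, giving x = 0.411 V (positive root), so V_GS = 1.68 V.
I_D = (V_DD − V_GS)/R = (5.59 − 1.68) / 9.28 = 0.421 mA.

V_GS = 1.68 V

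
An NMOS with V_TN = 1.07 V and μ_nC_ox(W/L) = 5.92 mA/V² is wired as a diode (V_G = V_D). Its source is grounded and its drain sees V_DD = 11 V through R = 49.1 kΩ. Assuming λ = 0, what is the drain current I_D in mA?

With gate tied to drain, V_GS = V_DS ≥ V_GS − V_TN, so the device is in saturation.
KCL at the drain: ½ k_n (V_GS − V_TN)² = (V_DD − V_GS)/R.
Let x = V_GS − 1.07. Then 145 x² + x − 9.93 = 0, giving x = 0.258 V (positive root), so V_GS = 1.33 V.
I_D = (V_DD − V_GS)/R = (11 − 1.33) / 49.1 = 0.197 mA.

I_D = 0.197 mA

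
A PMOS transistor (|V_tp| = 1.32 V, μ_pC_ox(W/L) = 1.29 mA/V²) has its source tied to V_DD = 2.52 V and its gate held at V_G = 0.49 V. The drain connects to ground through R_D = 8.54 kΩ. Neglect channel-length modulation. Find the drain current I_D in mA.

V_SG = V_DD − V_G = 2.52 − 0.49 = 2.03 V, so V_ov = 2.03 − 1.32 = 0.71 V.
Assume saturation: I_D = ½ k_p V_ov² = 0.5 × 1.29 × 0.71² = 0.325 mA, giving V_SD = V_DD − I_D R_D = 2.52 − 0.325 × 8.54 = -0.257 V.
But -0.257 V < V_ov = 0.71 V, so the device is actually in triode.
In triode I_D = k_p[V_ov V_SD − ½ V_SD²] and I_D = (V_DD − V_SD)/R_D. Equating: 5.51 V_SD² − 8.822 V_SD + 2.52 = 0, giving V_SD = 0.372 V (the root below V_ov).
I_D = (2.52 − 0.372) / 8.54 = 0.252 mA.

I_D = 0.252 mA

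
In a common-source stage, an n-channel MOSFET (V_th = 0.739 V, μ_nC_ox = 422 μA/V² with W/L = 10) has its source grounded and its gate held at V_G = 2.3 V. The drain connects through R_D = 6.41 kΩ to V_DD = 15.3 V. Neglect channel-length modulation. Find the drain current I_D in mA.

V_GS = V_G = 2.3 V, so V_ov = 2.3 − 0.739 = 1.56 V.
k_n = μ_nC_ox · (W/L) = 4.22 mA/V².
Assume saturation: I_D = ½ k_n V_ov² = 0.5 × 4.22 × 1.56² = 5.14 mA, giving V_DS = V_DD − I_D R_D = 15.3 − 5.14 × 6.41 = -17.7 V.
But -17.7 V < V_ov = 1.56 V, so the device is actually in triode.
In triode I_D = k_n[V_ov V_DS − ½ V_DS²] and I_D = (V_DD − V_DS)/R_D. Equating: 13.5 V_DS² − 43.23 V_DS + 15.3 = 0, giving V_DS = 0.405 V (the root below V_ov).
I_D = (15.3 − 0.405) / 6.41 = 2.32 mA.

I_D = 2.32 mA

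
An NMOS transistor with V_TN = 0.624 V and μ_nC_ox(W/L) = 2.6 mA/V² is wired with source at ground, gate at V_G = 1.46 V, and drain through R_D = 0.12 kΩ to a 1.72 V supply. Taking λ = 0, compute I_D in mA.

V_GS = V_G = 1.46 V, so V_ov = 1.46 − 0.624 = 0.836 V.
Assume saturation: I_D = ½ k_n V_ov² = 0.5 × 2.6 × 0.836² = 0.909 mA, giving V_DS = V_DD − I_D R_D = 1.72 − 0.909 × 0.12 = 1.61 V.
V_DS = 1.61 V ≥ V_ov = 0.836 V, confirming saturation.

I_D = 0.909 mA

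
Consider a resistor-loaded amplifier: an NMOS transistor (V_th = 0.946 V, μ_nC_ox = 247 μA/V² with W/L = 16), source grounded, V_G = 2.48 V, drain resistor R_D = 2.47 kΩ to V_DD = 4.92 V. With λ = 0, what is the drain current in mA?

V_GS = V_G = 2.48 V, so V_ov = 2.48 − 0.946 = 1.53 V.
k_n = μ_nC_ox · (W/L) = 3.952 mA/V².
Assume saturation: I_D = ½ k_n V_ov² = 0.5 × 3.952 × 1.53² = 4.65 mA, giving V_DS = V_DD − I_D R_D = 4.92 − 4.65 × 2.47 = -6.57 V.
But -6.57 V < V_ov = 1.53 V, so the device is actually in triode.
In triode I_D = k_n[V_ov V_DS − ½ V_DS²] and I_D = (V_DD − V_DS)/R_D. Equating: 4.88 V_DS² − 15.97 V_DS + 4.92 = 0, giving V_DS = 0.344 V (the root below V_ov).
I_D = (4.92 − 0.344) / 2.47 = 1.85 mA.

I_D = 1.85 mA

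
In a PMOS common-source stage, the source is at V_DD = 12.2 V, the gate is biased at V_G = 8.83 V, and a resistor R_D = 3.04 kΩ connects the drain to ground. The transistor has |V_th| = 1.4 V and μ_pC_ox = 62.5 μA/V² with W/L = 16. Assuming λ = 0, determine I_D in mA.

I_D = 1.94 mA

V_SG = V_DD − V_G = 12.2 − 8.83 = 3.37 V, so V_ov = 3.37 − 1.4 = 1.97 V.
k_p = μ_pC_ox · (W/L) = 1 mA/V².
Assume saturation: I_D = ½ k_p V_ov² = 0.5 × 1 × 1.97² = 1.94 mA, giving V_SD = V_DD − I_D R_D = 12.2 − 1.94 × 3.04 = 6.3 V.
V_SD = 6.3 V ≥ V_ov = 1.97 V, confirming saturation.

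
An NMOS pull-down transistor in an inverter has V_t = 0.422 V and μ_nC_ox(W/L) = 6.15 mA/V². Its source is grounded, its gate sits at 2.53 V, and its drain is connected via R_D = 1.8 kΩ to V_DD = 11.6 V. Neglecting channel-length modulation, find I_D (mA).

V_GS = V_G = 2.53 V, so V_ov = 2.53 − 0.422 = 2.11 V.
Assume saturation: I_D = ½ k_n V_ov² = 0.5 × 6.15 × 2.11² = 13.7 mA, giving V_DS = V_DD − I_D R_D = 11.6 − 13.7 × 1.8 = -13 V.
But -13 V < V_ov = 2.11 V, so the device is actually in triode.
In triode I_D = k_n[V_ov V_DS − ½ V_DS²] and I_D = (V_DD − V_DS)/R_D. Equating: 5.54 V_DS² − 24.34 V_DS + 11.6 = 0, giving V_DS = 0.544 V (the root below V_ov).
I_D = (11.6 − 0.544) / 1.8 = 6.14 mA.

I_D = 6.14 mA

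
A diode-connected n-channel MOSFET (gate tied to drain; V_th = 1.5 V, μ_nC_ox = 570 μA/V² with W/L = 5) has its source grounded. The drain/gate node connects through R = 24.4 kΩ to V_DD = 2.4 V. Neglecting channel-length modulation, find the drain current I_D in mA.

With gate tied to drain, V_GS = V_DS ≥ V_GS − V_th, so the device is in saturation.
k_n = μ_nC_ox · (W/L) = 2.85 mA/V².
KCL at the drain: ½ k_n (V_GS − V_th)² = (V_DD − V_GS)/R.
Let x = V_GS − 1.5. Then 34.8 x² + x − 0.9 = 0, giving x = 0.147 V (positive root), so V_GS = 1.65 V.
I_D = (V_DD − V_GS)/R = (2.4 − 1.65) / 24.4 = 0.0309 mA.

I_D = 0.0309 mA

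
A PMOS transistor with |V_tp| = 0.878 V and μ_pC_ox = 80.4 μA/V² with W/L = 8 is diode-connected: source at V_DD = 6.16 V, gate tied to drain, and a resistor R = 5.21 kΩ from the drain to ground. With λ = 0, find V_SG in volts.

V_SG = 2.38 V

With gate tied to drain, V_SG = V_SD ≥ V_SG − |V_tp|, so the device is in saturation.
k_p = μ_pC_ox · (W/L) = 0.6432 mA/V².
KCL at the drain: ½ k_p (V_SG − |V_tp|)² = (V_DD − V_SG)/R.
Let x = V_SG − 0.878. Then 1.68 x² + x − 5.282 = 0, giving x = 1.5 V (positive root), so V_SG = 2.38 V.
I_D = (V_DD − V_SG)/R = (6.16 − 2.38) / 5.21 = 0.726 mA.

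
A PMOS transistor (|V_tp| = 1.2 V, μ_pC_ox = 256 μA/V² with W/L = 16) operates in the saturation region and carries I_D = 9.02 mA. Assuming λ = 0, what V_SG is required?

k_p = μ_pC_ox · (W/L) = 4.096 mA/V².
In saturation I_D = ½ k_p (V_SG − |V_tp|)², so V_SG − |V_tp| = √(2 I_D / k_p) = √(2 × 9.02 / 4.096) = 2.1 V.
V_SG = 1.2 + 2.1 = 3.3 V.

V_SG = 3.30 V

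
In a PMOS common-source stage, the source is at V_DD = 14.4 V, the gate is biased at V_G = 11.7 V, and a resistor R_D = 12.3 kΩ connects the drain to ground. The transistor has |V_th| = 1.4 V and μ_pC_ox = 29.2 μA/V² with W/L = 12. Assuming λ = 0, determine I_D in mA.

I_D = 0.296 mA

V_SG = V_DD − V_G = 14.4 − 11.7 = 2.7 V, so V_ov = 2.7 − 1.4 = 1.3 V.
k_p = μ_pC_ox · (W/L) = 0.3504 mA/V².
Assume saturation: I_D = ½ k_p V_ov² = 0.5 × 0.3504 × 1.3² = 0.296 mA, giving V_SD = V_DD − I_D R_D = 14.4 − 0.296 × 12.3 = 10.8 V.
V_SD = 10.8 V ≥ V_ov = 1.3 V, confirming saturation.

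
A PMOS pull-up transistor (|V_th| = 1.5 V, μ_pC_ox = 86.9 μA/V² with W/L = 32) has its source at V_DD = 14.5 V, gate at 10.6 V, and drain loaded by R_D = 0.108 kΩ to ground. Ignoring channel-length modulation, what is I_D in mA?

V_SG = V_DD − V_G = 14.5 − 10.6 = 3.9 V, so V_ov = 3.9 − 1.5 = 2.4 V.
k_p = μ_pC_ox · (W/L) = 2.781 mA/V².
Assume saturation: I_D = ½ k_p V_ov² = 0.5 × 2.781 × 2.4² = 8.01 mA, giving V_SD = V_DD − I_D R_D = 14.5 − 8.01 × 0.108 = 13.6 V.
V_SD = 13.6 V ≥ V_ov = 2.4 V, confirming saturation.

I_D = 8.01 mA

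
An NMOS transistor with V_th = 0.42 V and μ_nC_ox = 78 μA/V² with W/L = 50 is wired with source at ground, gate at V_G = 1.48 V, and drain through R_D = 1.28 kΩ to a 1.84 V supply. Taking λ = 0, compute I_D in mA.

I_D = 1.17 mA

V_GS = V_G = 1.48 V, so V_ov = 1.48 − 0.42 = 1.06 V.
k_n = μ_nC_ox · (W/L) = 3.9 mA/V².
Assume saturation: I_D = ½ k_n V_ov² = 0.5 × 3.9 × 1.06² = 2.19 mA, giving V_DS = V_DD − I_D R_D = 1.84 − 2.19 × 1.28 = -0.965 V.
But -0.965 V < V_ov = 1.06 V, so the device is actually in triode.
In triode I_D = k_n[V_ov V_DS − ½ V_DS²] and I_D = (V_DD − V_DS)/R_D. Equating: 2.5 V_DS² − 6.292 V_DS + 1.84 = 0, giving V_DS = 0.338 V (the root below V_ov).
I_D = (1.84 − 0.338) / 1.28 = 1.17 mA.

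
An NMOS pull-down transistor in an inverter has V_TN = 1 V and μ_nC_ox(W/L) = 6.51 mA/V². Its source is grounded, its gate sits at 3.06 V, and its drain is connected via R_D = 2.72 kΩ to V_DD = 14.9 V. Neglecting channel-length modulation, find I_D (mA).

I_D = 5.31 mA

V_GS = V_G = 3.06 V, so V_ov = 3.06 − 1 = 2.06 V.
Assume saturation: I_D = ½ k_n V_ov² = 0.5 × 6.51 × 2.06² = 13.8 mA, giving V_DS = V_DD − I_D R_D = 14.9 − 13.8 × 2.72 = -22.7 V.
But -22.7 V < V_ov = 2.06 V, so the device is actually in triode.
In triode I_D = k_n[V_ov V_DS − ½ V_DS²] and I_D = (V_DD − V_DS)/R_D. Equating: 8.85 V_DS² − 37.48 V_DS + 14.9 = 0, giving V_DS = 0.444 V (the root below V_ov).
I_D = (14.9 − 0.444) / 2.72 = 5.31 mA.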